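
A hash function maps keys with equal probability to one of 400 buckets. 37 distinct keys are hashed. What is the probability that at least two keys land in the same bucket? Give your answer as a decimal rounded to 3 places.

0.821

It's easier to compute the probability that all 37 are distinct.
P(all distinct) = 400/400 · 399/400 · ··· · 364/400 ≈ 0.179.
So the probability of at least one match is 1 − 0.179 = 0.821.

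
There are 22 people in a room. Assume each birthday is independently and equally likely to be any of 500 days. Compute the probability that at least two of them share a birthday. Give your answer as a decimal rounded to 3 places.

0.374

It's easier to compute the probability that all 22 are distinct.
P(all distinct) = 500/500 · 499/500 · ··· · 479/500 ≈ 0.626.
So the probability of at least one match is 1 − 0.626 = 0.374.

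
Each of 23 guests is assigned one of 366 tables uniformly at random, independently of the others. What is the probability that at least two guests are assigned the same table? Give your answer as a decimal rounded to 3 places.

It's easier to compute the probability that all 23 are distinct.
P(all distinct) = 366/366 · 365/366 · ··· · 344/366 ≈ 0.494.
So the probability of at least one match is 1 − 0.494 = 0.506.

0.506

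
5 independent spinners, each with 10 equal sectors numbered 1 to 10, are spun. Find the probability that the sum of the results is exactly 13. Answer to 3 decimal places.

0.005

There are 10^5 = 100000 equally likely outcomes.
The number of ordered 5-tuples from {1,…,10} summing to 13 is 495.
P(sum = 13) = 495/100000 = 99/20000 ≈ 0.005.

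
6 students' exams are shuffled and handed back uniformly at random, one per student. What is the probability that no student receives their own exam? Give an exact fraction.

This is the derangement probability: permutations of 6 with no fixed point.
D(6) = 6! · (1 − 1/1! + 1/2! − ··· + (−1)^6/6!) = 265.
P = 265/720 = 53/144.

53/144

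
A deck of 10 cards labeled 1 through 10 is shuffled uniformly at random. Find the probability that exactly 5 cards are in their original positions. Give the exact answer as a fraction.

11/3600

Choose which 5 of the 10 are fixed: C(10,5) = 252 ways.
The remaining 5 must have no fixed point: D(5) = 44.
P = 252·44/3628800 = 11/3600.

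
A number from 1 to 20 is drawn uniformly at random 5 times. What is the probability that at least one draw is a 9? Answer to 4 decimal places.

P(no draw is a 9) = (19/20)^5 ≈ 0.7738.
P(at least one) = 1 − 0.7738 = 0.2262.

0.2262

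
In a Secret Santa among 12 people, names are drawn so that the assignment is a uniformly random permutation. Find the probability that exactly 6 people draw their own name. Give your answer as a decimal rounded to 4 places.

0.0005

Choose which 6 of the 12 are fixed: C(12,6) = 924 ways.
The remaining 6 must have no fixed point: D(6) = 265.
P = 924·265/479001600 = 53/103680 ≈ 0.0005.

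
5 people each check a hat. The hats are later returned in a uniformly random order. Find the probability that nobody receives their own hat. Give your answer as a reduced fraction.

This is the derangement probability: permutations of 5 with no fixed point.
D(5) = 5! · (1 − 1/1! + 1/2! − ··· + (−1)^5/5!) = 44.
P = 44/120 = 11/30.

11/30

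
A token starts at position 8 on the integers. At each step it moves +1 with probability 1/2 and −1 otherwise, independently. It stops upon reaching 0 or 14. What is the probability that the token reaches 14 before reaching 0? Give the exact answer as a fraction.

4/7

With a fair step, P(i) = ½P(i−1) + ½P(i+1) with P(0)=0, P(14)=1 has the linear solution P(i) = i/14.
P(8) = 8/14 = 4/7.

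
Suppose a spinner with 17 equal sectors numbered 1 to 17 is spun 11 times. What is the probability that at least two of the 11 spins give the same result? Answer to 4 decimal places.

0.9856

P(all 11 different) = 17/17 · 16/17 · ··· · 7/17 ≈ 0.0144.
P(at least two equal) = 1 − 0.0144 = 0.9856.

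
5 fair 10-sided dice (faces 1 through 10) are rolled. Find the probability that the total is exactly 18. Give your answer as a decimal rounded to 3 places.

There are 10^5 = 100000 equally likely outcomes.
The number of ordered 5-tuples from {1,…,10} summing to 18 is 2205.
P(sum = 18) = 2205/100000 = 441/20000 ≈ 0.022.

0.022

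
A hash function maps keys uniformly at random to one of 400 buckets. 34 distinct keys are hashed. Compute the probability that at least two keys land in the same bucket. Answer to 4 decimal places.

It's easier to compute the probability that all 34 are distinct.
P(all distinct) = 400/400 · 399/400 · ··· · 367/400 ≈ 0.2361.
So the probability of at least one match is 1 − 0.2361 = 0.7639.

0.7639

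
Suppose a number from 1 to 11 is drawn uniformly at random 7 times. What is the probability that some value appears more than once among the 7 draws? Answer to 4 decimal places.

P(all 7 different) = 11/11 · 10/11 · ··· · 5/11 ≈ 0.0853.
P(at least two equal) = 1 − 0.0853 = 0.9147.

0.9147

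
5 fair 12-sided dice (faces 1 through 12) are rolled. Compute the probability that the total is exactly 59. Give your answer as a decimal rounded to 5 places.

There are 12^5 = 248832 equally likely outcomes.
The number of ordered 5-tuples from {1,…,12} summing to 59 is 5.
P(sum = 59) = 5/248832 ≈ 0.00002.

0.00002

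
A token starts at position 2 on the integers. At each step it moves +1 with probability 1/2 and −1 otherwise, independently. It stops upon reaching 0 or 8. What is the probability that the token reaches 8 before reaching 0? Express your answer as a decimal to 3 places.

With a fair step, P(i) = ½P(i−1) + ½P(i+1) with P(0)=0, P(8)=1 has the linear solution P(i) = i/8.
P(2) = 2/8 = 1/4 ≈ 0.250.

0.250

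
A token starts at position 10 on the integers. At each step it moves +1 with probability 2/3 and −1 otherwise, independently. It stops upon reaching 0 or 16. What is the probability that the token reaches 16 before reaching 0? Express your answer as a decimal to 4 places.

0.9990

Let r = q/p = (1/3)/(2/3) = 1/2. The recurrence P(i) = p·P(i+1) + q·P(i−1) with P(0)=0, P(16)=1 gives P(i) = (1 − r^i)/(1 − r^16).
P(10) = (1 − (1/2)^10) / (1 − (1/2)^16) = 21824/21845 ≈ 0.9990.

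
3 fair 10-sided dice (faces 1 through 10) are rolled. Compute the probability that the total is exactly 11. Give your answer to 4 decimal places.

There are 10^3 = 1000 equally likely outcomes.
The number of ordered 3-tuples from {1,…,10} summing to 11 is 45.
P(sum = 11) = 45/1000 = 9/200 ≈ 0.0450.

0.0450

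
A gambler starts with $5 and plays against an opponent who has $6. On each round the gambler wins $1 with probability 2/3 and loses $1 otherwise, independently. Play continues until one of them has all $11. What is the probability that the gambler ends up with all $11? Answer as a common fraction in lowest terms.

Let r = q/p = (1/3)/(2/3) = 1/2. The recurrence P(i) = p·P(i+1) + q·P(i−1) with P(0)=0, P(11)=1 gives P(i) = (1 − r^i)/(1 − r^11).
P(5) = (1 − (1/2)^5) / (1 − (1/2)^11) = 1984/2047.

1984/2047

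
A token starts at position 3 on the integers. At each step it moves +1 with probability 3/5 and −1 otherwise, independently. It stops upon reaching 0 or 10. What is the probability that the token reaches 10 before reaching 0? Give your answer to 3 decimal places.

Let r = q/p = (2/5)/(3/5) = 2/3. The recurrence P(i) = p·P(i+1) + q·P(i−1) with P(0)=0, P(10)=1 gives P(i) = (1 − r^i)/(1 − r^10).
P(3) = (1 − (2/3)^3) / (1 − (2/3)^10) = 41553/58025 ≈ 0.716.

0.716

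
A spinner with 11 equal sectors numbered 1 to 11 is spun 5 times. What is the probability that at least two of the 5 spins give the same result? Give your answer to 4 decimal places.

0.6558

P(all 5 different) = 11/11 · 10/11 · ··· · 7/11 ≈ 0.3442.
P(at least two equal) = 1 − 0.3442 = 0.6558.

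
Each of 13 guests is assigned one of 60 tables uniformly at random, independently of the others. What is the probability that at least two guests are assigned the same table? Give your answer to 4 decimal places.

0.7537

It's easier to compute the probability that all 13 are distinct.
P(all distinct) = 60/60 · 59/60 · ··· · 48/60 ≈ 0.2463.
So the probability of at least one match is 1 − 0.2463 = 0.7537.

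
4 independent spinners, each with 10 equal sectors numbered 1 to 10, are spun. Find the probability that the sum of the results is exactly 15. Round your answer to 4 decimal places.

There are 10^4 = 10000 equally likely outcomes.
The number of ordered 4-tuples from {1,…,10} summing to 15 is 348.
P(sum = 15) = 348/10000 = 87/2500 ≈ 0.0348.

0.0348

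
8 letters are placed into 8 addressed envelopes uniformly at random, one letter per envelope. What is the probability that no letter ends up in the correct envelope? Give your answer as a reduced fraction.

This is the derangement probability: permutations of 8 with no fixed point.
D(8) = 8! · (1 − 1/1! + 1/2! − ··· + (−1)^8/8!) = 14833.
P = 14833/40320 = 2119/5760.

2119/5760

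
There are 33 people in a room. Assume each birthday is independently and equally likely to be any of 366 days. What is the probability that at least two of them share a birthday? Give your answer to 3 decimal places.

It's easier to compute the probability that all 33 are distinct.
P(all distinct) = 366/366 · 365/366 · ··· · 334/366 ≈ 0.226.
So the probability of at least one match is 1 − 0.226 = 0.774.

0.774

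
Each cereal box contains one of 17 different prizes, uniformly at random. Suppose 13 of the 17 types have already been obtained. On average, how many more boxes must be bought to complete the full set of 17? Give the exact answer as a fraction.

425/12

Starting from 13 distinct types, each trial gives a new one with probability (17−i)/17 when i types are held, so the wait for the next new type is 17/(17−i).
E = 17/4 + 17/3 + 17/2 + 17/1 = 425/12.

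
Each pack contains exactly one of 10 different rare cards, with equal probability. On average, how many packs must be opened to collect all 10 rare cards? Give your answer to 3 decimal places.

29.290

After i distinct types are collected, each trial gives a new one with probability (10−i)/10, so the expected wait for the next new type is 10/(10−i).
E = 10/10 + 10/9 + 10/8 + 10/7 + 10/6 + 10/5 + 10/4 + 10/3 + 10/2 + 10/1 = 7381/252 ≈ 29.290.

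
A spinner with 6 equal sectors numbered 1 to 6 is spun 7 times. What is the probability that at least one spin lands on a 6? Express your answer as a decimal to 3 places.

0.721

P(no spin lands on a 6) = (5/6)^7 ≈ 0.279.
P(at least one) = 1 − 0.279 = 0.721.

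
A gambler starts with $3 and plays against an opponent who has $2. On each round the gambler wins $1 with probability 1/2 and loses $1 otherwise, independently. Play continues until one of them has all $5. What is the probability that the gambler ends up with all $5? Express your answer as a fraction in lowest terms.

3/5

With a fair step, P(i) = ½P(i−1) + ½P(i+1) with P(0)=0, P(5)=1 has the linear solution P(i) = i/5.
P(3) = 3/5.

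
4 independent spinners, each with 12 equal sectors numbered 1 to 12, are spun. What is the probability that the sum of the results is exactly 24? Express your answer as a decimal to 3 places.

0.054

There are 12^4 = 20736 equally likely outcomes.
The number of ordered 4-tuples from {1,…,12} summing to 24 is 1111.
P(sum = 24) = 1111/20736 ≈ 0.054.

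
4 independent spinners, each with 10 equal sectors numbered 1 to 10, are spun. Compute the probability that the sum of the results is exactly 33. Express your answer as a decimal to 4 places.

0.0120

There are 10^4 = 10000 equally likely outcomes.
The number of ordered 4-tuples from {1,…,10} summing to 33 is 120.
P(sum = 33) = 120/10000 = 3/250 ≈ 0.0120.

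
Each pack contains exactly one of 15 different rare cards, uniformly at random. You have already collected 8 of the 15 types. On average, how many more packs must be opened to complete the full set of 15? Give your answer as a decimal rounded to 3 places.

Starting from 8 distinct types, each trial gives a new one with probability (15−i)/15 when i types are held, so the wait for the next new type is 15/(15−i).
E = 15/7 + 15/6 + 15/5 + 15/4 + 15/3 + 15/2 + 15/1 = 1089/28 ≈ 38.893.

38.893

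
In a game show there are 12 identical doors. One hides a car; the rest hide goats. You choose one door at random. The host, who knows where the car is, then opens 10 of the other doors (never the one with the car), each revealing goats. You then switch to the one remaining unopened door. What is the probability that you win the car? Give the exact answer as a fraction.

Your original door holds the car with probability 1/12, so the other 11 collectively hold it with probability 11/12.
The host can always find 10 empty doors to open, so the reveals don't change that 11/12; it is now spread over the 1 remaining unopened door.
P(win by switching) = (11/12) · (1/1) = 11/12.

11/12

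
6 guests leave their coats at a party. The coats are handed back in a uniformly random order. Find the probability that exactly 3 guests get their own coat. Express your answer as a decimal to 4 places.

Choose which 3 of the 6 are fixed: C(6,3) = 20 ways.
The remaining 3 must have no fixed point: D(3) = 2.
P = 20·2/720 = 1/18 ≈ 0.0556.

0.0556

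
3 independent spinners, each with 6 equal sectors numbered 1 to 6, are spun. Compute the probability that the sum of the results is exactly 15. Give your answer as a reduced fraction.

There are 6^3 = 216 equally likely outcomes.
The number of ordered 3-tuples from {1,…,6} summing to 15 is 10.
P(sum = 15) = 10/216 = 5/108.

5/108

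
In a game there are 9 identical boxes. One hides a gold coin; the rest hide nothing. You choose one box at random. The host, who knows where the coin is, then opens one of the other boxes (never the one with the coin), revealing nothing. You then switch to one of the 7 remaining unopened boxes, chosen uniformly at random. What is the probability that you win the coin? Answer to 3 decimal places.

0.127

Your original box holds the coin with probability 1/9, so the other 8 collectively hold it with probability 8/9.
The host can always find an empty box to open, so this doesn't change that 8/9; it is now spread over the 7 remaining unopened boxes.
P(win by switching) = (8/9) · (1/7) = 8/63 ≈ 0.127.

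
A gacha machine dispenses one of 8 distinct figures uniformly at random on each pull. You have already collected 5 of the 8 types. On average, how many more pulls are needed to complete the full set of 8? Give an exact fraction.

Starting from 5 distinct types, each trial gives a new one with probability (8−i)/8 when i types are held, so the wait for the next new type is 8/(8−i).
E = 8/3 + 8/2 + 8/1 = 44/3.

44/3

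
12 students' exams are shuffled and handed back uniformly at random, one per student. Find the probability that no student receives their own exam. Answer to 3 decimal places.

0.368

This is the derangement probability: permutations of 12 with no fixed point.
D(12) = 12! · (1 − 1/1! + 1/2! − ··· + (−1)^12/12!) = 176214841.
P = 176214841/479001600 = 16019531/43545600 ≈ 0.368.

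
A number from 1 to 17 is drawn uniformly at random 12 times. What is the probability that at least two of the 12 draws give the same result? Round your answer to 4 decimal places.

P(all 12 different) = 17/17 · 16/17 · ··· · 6/17 ≈ 0.0051.
P(at least two equal) = 1 − 0.0051 = 0.9949.

0.9949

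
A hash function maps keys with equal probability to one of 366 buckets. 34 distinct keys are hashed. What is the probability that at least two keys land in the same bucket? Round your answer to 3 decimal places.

It's easier to compute the probability that all 34 are distinct.
P(all distinct) = 366/366 · 365/366 · ··· · 333/366 ≈ 0.206.
So the probability of at least one match is 1 − 0.206 = 0.794.

0.794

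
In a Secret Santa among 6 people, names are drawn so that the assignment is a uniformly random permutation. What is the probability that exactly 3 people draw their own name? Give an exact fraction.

1/18

Choose which 3 of the 6 are fixed: C(6,3) = 20 ways.
The remaining 3 must have no fixed point: D(3) = 2.
P = 20·2/720 = 1/18.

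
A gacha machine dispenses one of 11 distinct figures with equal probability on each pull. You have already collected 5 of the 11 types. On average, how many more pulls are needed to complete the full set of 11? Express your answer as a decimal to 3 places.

Starting from 5 distinct types, each trial gives a new one with probability (11−i)/11 when i types are held, so the wait for the next new type is 11/(11−i).
E = 11/6 + 11/5 + 11/4 + 11/3 + 11/2 + 11/1 = 539/20 ≈ 26.950.

26.950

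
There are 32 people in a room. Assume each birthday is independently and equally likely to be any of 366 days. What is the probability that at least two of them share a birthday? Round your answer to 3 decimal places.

0.752

It's easier to compute the probability that all 32 are distinct.
P(all distinct) = 366/366 · 365/366 · ··· · 335/366 ≈ 0.248.
So the probability of at least one match is 1 − 0.248 = 0.752.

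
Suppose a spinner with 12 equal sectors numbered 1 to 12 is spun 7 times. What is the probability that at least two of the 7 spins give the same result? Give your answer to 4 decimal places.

P(all 7 different) = 12/12 · 11/12 · ··· · 6/12 ≈ 0.1114.
P(at least two equal) = 1 − 0.1114 = 0.8886.

0.8886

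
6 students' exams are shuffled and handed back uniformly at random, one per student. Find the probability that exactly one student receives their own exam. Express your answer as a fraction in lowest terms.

11/30

Choose which one is fixed: C(6,1) = 6 ways.
The remaining 5 must have no fixed point: D(5) = 44.
P = 6·44/720 = 11/30.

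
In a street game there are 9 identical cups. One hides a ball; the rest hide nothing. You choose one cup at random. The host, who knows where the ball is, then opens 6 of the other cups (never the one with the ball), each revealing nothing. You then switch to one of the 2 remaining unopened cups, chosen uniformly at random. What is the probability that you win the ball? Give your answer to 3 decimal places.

0.444

Your original cup holds the ball with probability 1/9, so the other 8 collectively hold it with probability 8/9.
The host can always find 6 empty cups to open, so the reveals don't change that 8/9; it is now spread over the 2 remaining unopened cups.
P(win by switching) = (8/9) · (1/2) = 4/9 ≈ 0.444.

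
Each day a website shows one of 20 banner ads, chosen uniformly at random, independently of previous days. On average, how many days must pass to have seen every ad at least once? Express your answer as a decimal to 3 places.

After i distinct types are collected, each trial gives a new one with probability (20−i)/20, so the expected wait for the next new type is 20/(20−i).
E = 20/20 + 20/19 + 20/18 + 20/17 + 20/16 + 20/15 + 20/14 + 20/13 + 20/12 + 20/11 + 20/10 + 20/9 + 20/8 + 20/7 + 20/6 + 20/5 + 20/4 + 20/3 + 20/2 + 20/1 = 279175675/3879876 ≈ 71.955.

71.955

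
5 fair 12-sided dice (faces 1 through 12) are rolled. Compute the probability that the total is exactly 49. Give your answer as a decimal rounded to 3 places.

0.005

There are 12^5 = 248832 equally likely outcomes.
The number of ordered 5-tuples from {1,…,12} summing to 49 is 1365.
P(sum = 49) = 1365/248832 = 455/82944 ≈ 0.005.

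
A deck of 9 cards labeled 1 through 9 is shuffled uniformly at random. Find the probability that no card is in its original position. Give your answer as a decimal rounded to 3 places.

0.368

This is the derangement probability: permutations of 9 with no fixed point.
D(9) = 9! · (1 − 1/1! + 1/2! − ··· + (−1)^9/9!) = 133496.
P = 133496/362880 = 16687/45360 ≈ 0.368.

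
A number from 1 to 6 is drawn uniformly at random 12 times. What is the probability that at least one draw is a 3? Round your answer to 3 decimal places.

0.888

P(no draw is a 3) = (5/6)^12 ≈ 0.112.
P(at least one) = 1 − 0.112 = 0.888.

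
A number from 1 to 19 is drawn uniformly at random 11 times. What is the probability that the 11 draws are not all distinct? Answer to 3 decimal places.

0.974

P(all 11 different) = 19/19 · 18/19 · ··· · 9/19 ≈ 0.026.
P(at least two equal) = 1 − 0.026 = 0.974.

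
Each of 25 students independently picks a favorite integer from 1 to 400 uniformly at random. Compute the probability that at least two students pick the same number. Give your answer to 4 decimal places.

It's easier to compute the probability that all 25 are distinct.
P(all distinct) = 400/400 · 399/400 · ··· · 376/400 ≈ 0.4650.
So the probability of at least one match is 1 − 0.4650 = 0.5350.

0.5350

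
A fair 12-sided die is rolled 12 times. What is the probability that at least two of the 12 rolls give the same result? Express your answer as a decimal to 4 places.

P(all 12 different) = 12/12 · 11/12 · ··· · 1/12 ≈ 0.0001.
P(at least two equal) = 1 − 0.0001 = 0.9999.

0.9999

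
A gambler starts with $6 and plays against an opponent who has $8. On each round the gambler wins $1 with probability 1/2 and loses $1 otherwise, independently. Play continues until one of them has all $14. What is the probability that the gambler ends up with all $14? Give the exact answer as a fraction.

3/7

With a fair step, P(i) = ½P(i−1) + ½P(i+1) with P(0)=0, P(14)=1 has the linear solution P(i) = i/14.
P(6) = 6/14 = 3/7.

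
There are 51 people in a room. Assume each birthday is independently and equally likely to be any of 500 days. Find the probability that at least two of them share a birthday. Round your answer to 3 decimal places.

It's easier to compute the probability that all 51 are distinct.
P(all distinct) = 500/500 · 499/500 · ··· · 450/500 ≈ 0.071.
So the probability of at least one match is 1 − 0.071 = 0.929.

0.929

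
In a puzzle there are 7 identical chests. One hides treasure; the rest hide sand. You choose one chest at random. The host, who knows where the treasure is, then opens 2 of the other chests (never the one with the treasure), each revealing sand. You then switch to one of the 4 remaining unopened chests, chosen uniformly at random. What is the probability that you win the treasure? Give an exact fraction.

3/14

Your original chest holds the treasure with probability 1/7, so the other 6 collectively hold it with probability 6/7.
The host can always find 2 empty chests to open, so the reveals don't change that 6/7; it is now spread over the 4 remaining unopened chests.
P(win by switching) = (6/7) · (1/4) = 3/14.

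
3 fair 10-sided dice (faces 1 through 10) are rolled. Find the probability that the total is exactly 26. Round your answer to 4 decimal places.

There are 10^3 = 1000 equally likely outcomes.
The number of ordered 3-tuples from {1,…,10} summing to 26 is 15.
P(sum = 26) = 15/1000 = 3/200 ≈ 0.0150.

0.0150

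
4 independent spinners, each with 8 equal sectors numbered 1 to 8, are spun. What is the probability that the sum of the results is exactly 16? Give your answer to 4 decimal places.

0.0769

There are 8^4 = 4096 equally likely outcomes.
The number of ordered 4-tuples from {1,…,8} summing to 16 is 315.
P(sum = 16) = 315/4096 ≈ 0.0769.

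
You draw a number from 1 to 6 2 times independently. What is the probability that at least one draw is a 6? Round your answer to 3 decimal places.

0.306

P(no draw is a 6) = (5/6)^2 ≈ 0.694.
P(at least one) = 1 − 0.694 = 0.306.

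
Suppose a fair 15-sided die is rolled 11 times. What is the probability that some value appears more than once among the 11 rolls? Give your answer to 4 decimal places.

0.9937

P(all 11 different) = 15/15 · 14/15 · ··· · 5/15 ≈ 0.0063.
P(at least two equal) = 1 − 0.0063 = 0.9937.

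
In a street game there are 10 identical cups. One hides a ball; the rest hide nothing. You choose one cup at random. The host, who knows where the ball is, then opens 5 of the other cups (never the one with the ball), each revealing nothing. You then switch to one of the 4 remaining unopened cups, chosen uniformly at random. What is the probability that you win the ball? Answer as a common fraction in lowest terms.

Your original cup holds the ball with probability 1/10, so the other 9 collectively hold it with probability 9/10.
The host can always find 5 empty cups to open, so the reveals don't change that 9/10; it is now spread over the 4 remaining unopened cups.
P(win by switching) = (9/10) · (1/4) = 9/40.

9/40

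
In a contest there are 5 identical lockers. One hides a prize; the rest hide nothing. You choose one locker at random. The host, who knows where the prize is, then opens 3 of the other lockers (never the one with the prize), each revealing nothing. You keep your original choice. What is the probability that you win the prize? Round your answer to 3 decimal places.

0.200

The host can always open 3 empty lockers regardless of your choice, so the reveals give no information about your original locker.
P(win by staying) = 1/5 ≈ 0.200.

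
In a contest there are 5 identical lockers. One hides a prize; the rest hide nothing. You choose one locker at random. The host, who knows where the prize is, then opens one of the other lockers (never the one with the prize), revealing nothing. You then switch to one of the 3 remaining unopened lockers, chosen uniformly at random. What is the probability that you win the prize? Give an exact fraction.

Your original locker holds the prize with probability 1/5, so the other 4 collectively hold it with probability 4/5.
The host can always find an empty locker to open, so this doesn't change that 4/5; it is now spread over the 3 remaining unopened lockers.
P(win by switching) = (4/5) · (1/3) = 4/15.

4/15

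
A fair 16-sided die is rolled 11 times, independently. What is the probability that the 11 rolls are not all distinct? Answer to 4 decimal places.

P(all 11 different) = 16/16 · 15/16 · ··· · 6/16 ≈ 0.0099.
P(at least two equal) = 1 − 0.0099 = 0.9901.

0.9901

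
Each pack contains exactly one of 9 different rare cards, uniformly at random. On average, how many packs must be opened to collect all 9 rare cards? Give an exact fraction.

7129/280

After i distinct types are collected, each trial gives a new one with probability (9−i)/9, so the expected wait for the next new type is 9/(9−i).
E = 9/9 + 9/8 + 9/7 + 9/6 + 9/5 + 9/4 + 9/3 + 9/2 + 9/1 = 7129/280.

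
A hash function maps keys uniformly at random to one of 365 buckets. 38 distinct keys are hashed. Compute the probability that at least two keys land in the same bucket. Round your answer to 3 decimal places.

It's easier to compute the probability that all 38 are distinct.
P(all distinct) = 365/365 · 364/365 · ··· · 328/365 ≈ 0.136.
So the probability of at least one match is 1 − 0.136 = 0.864.

0.864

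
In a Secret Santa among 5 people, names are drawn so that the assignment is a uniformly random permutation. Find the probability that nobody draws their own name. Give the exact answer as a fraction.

This is the derangement probability: permutations of 5 with no fixed point.
D(5) = 5! · (1 − 1/1! + 1/2! − ··· + (−1)^5/5!) = 44.
P = 44/120 = 11/30.

11/30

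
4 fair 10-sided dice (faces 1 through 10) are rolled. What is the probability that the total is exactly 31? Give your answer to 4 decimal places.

There are 10^4 = 10000 equally likely outcomes.
The number of ordered 4-tuples from {1,…,10} summing to 31 is 220.
P(sum = 31) = 220/10000 = 11/500 ≈ 0.0220.

0.0220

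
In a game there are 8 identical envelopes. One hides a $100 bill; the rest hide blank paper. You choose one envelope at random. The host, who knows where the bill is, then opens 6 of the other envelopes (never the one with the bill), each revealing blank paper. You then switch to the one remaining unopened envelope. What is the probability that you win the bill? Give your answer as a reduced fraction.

7/8

Your original envelope holds the bill with probability 1/8, so the other 7 collectively hold it with probability 7/8.
The host can always find 6 empty envelopes to open, so the reveals don't change that 7/8; it is now spread over the 1 remaining unopened envelope.
P(win by switching) = (7/8) · (1/1) = 7/8.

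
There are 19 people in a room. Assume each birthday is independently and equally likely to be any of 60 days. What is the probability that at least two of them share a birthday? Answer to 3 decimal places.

0.959

It's easier to compute the probability that all 19 are distinct.
P(all distinct) = 60/60 · 59/60 · ··· · 42/60 ≈ 0.041.
So the probability of at least one match is 1 − 0.041 = 0.959.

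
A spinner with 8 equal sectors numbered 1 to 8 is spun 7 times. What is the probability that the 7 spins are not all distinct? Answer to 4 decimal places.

P(all 7 different) = 8/8 · 7/8 · ··· · 2/8 ≈ 0.0192.
P(at least two equal) = 1 − 0.0192 = 0.9808.

0.9808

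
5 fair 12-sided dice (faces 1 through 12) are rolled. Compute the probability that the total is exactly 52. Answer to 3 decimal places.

There are 12^5 = 248832 equally likely outcomes.
The number of ordered 5-tuples from {1,…,12} summing to 52 is 495.
P(sum = 52) = 495/248832 = 55/27648 ≈ 0.002.

0.002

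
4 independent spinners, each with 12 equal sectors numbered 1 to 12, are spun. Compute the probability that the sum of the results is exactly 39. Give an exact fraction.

55/5184

There are 12^4 = 20736 equally likely outcomes.
The number of ordered 4-tuples from {1,…,12} summing to 39 is 220.
P(sum = 39) = 220/20736 = 55/5184.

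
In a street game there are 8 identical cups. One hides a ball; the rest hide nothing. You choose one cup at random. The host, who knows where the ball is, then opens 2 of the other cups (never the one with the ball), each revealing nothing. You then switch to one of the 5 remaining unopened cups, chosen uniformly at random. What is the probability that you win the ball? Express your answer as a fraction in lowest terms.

7/40

Your original cup holds the ball with probability 1/8, so the other 7 collectively hold it with probability 7/8.
The host can always find 2 empty cups to open, so the reveals don't change that 7/8; it is now spread over the 5 remaining unopened cups.
P(win by switching) = (7/8) · (1/5) = 7/40.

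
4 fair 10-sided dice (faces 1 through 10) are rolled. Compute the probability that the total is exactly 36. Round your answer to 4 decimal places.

0.0035

There are 10^4 = 10000 equally likely outcomes.
The number of ordered 4-tuples from {1,…,10} summing to 36 is 35.
P(sum = 36) = 35/10000 = 7/2000 ≈ 0.0035.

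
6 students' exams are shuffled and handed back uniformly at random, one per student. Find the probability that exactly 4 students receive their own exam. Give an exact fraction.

1/48

Choose which 4 of the 6 are fixed: C(6,4) = 15 ways.
The remaining 2 must have no fixed point: D(2) = 1.
P = 15·1/720 = 1/48.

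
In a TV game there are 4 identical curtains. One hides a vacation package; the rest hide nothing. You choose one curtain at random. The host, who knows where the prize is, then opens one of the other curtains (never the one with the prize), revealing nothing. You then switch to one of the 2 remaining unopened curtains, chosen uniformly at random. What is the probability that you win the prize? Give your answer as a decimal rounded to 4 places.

0.3750

Your original curtain holds the prize with probability 1/4, so the other 3 collectively hold it with probability 3/4.
The host can always find an empty curtain to open, so this doesn't change that 3/4; it is now spread over the 2 remaining unopened curtains.
P(win by switching) = (3/4) · (1/2) = 3/8 ≈ 0.3750.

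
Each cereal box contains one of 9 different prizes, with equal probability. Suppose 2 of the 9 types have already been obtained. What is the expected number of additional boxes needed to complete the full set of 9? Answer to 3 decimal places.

Starting from 2 distinct types, each trial gives a new one with probability (9−i)/9 when i types are held, so the wait for the next new type is 9/(9−i).
E = 9/7 + 9/6 + 9/5 + 9/4 + 9/3 + 9/2 + 9/1 = 3267/140 ≈ 23.336.

23.336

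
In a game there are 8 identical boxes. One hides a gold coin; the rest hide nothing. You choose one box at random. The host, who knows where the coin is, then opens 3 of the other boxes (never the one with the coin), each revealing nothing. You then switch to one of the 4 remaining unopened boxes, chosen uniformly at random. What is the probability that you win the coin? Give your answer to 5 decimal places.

0.21875

Your original box holds the coin with probability 1/8, so the other 7 collectively hold it with probability 7/8.
The host can always find 3 empty boxes to open, so the reveals don't change that 7/8; it is now spread over the 4 remaining unopened boxes.
P(win by switching) = (7/8) · (1/4) = 7/32 ≈ 0.21875.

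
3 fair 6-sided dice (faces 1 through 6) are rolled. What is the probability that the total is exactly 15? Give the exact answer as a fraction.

There are 6^3 = 216 equally likely outcomes.
The number of ordered 3-tuples from {1,…,6} summing to 15 is 10.
P(sum = 15) = 10/216 = 5/108.

5/108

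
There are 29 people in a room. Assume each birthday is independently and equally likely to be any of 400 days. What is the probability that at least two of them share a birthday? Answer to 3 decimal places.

0.647

It's easier to compute the probability that all 29 are distinct.
P(all distinct) = 400/400 · 399/400 · ··· · 372/400 ≈ 0.353.
So the probability of at least one match is 1 − 0.353 = 0.647.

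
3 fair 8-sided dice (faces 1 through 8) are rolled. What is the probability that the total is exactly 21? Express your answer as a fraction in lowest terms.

There are 8^3 = 512 equally likely outcomes.
The number of ordered 3-tuples from {1,…,8} summing to 21 is 10.
P(sum = 21) = 10/512 = 5/256.

5/256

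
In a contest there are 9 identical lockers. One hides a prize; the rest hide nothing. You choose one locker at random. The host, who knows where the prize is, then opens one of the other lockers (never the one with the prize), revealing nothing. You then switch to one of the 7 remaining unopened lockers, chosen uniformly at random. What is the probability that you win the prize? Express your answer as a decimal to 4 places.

0.1270

Your original locker holds the prize with probability 1/9, so the other 8 collectively hold it with probability 8/9.
The host can always find an empty locker to open, so this doesn't change that 8/9; it is now spread over the 7 remaining unopened lockers.
P(win by switching) = (8/9) · (1/7) = 8/63 ≈ 0.1270.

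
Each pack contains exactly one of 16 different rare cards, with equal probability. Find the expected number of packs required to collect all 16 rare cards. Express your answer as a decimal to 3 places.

After i distinct types are collected, each trial gives a new one with probability (16−i)/16, so the expected wait for the next new type is 16/(16−i).
E = 16/16 + 16/15 + 16/14 + 16/13 + 16/12 + 16/11 + 16/10 + 16/9 + 16/8 + 16/7 + 16/6 + 16/5 + 16/4 + 16/3 + 16/2 + 16/1 = 2436559/45045 ≈ 54.092.

54.092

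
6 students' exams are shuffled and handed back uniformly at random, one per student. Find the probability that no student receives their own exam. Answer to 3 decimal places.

This is the derangement probability: permutations of 6 with no fixed point.
D(6) = 6! · (1 − 1/1! + 1/2! − ··· + (−1)^6/6!) = 265.
P = 265/720 = 53/144 ≈ 0.368.

0.368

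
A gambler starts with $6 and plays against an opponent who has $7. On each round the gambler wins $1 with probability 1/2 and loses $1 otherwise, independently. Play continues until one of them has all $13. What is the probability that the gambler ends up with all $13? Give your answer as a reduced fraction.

6/13

With a fair step, P(i) = ½P(i−1) + ½P(i+1) with P(0)=0, P(13)=1 has the linear solution P(i) = i/13.
P(6) = 6/13.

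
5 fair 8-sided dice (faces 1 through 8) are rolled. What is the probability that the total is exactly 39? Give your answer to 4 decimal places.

0.0002

There are 8^5 = 32768 equally likely outcomes.
The number of ordered 5-tuples from {1,…,8} summing to 39 is 5.
P(sum = 39) = 5/32768 ≈ 0.0002.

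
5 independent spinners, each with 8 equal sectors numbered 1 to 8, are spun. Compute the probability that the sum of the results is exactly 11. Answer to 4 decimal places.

0.0064

There are 8^5 = 32768 equally likely outcomes.
The number of ordered 5-tuples from {1,…,8} summing to 11 is 210.
P(sum = 11) = 210/32768 = 105/16384 ≈ 0.0064.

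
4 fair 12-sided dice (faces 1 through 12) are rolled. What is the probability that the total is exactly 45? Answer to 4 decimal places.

There are 12^4 = 20736 equally likely outcomes.
The number of ordered 4-tuples from {1,…,12} summing to 45 is 20.
P(sum = 45) = 20/20736 = 5/5184 ≈ 0.0010.

0.0010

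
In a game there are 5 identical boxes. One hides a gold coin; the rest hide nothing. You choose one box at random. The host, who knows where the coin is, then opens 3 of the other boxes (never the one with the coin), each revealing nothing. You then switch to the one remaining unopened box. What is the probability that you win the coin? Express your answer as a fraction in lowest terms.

4/5

Your original box holds the coin with probability 1/5, so the other 4 collectively hold it with probability 4/5.
The host can always find 3 empty boxes to open, so the reveals don't change that 4/5; it is now spread over the 1 remaining unopened box.
P(win by switching) = (4/5) · (1/1) = 4/5.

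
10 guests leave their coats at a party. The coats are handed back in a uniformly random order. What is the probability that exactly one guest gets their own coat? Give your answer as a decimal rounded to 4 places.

Choose which one is fixed: C(10,1) = 10 ways.
The remaining 9 must have no fixed point: D(9) = 133496.
P = 10·133496/3628800 = 16687/45360 ≈ 0.3679.

0.3679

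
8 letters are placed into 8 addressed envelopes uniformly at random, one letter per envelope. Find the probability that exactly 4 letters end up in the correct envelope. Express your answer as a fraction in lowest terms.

Choose which 4 of the 8 are fixed: C(8,4) = 70 ways.
The remaining 4 must have no fixed point: D(4) = 9.
P = 70·9/40320 = 1/64.

1/64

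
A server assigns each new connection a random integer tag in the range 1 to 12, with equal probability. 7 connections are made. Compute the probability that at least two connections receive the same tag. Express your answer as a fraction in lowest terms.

3071/3456

It's easier to compute the probability that all 7 are distinct.
P(all distinct) = 12/12 · 11/12 · ··· · 6/12 = 385/3456.
So the probability of at least one match is 1 − 385/3456 = 3071/3456.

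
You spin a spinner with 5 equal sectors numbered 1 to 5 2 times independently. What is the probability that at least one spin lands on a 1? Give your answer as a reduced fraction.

9/25

P(no spin lands on a 1) = (4/5)^2 = 16/25.
P(at least one) = 1 − 16/25 = 9/25.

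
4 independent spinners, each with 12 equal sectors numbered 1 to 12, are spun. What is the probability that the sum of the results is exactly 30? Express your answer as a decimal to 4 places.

There are 12^4 = 20736 equally likely outcomes.
The number of ordered 4-tuples from {1,…,12} summing to 30 is 994.
P(sum = 30) = 994/20736 = 497/10368 ≈ 0.0479.

0.0479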